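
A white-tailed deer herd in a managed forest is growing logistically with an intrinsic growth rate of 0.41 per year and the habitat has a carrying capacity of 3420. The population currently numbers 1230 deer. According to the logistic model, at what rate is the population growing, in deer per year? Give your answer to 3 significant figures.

dN/dt = rN(1 − N/K) = 0.41 × 1230 × (1 − 1230/3420).
1 − 1230/3420 = 0.64035; dN/dt = 0.41 × 1230 × 0.64035 = 322.93.

323 deer per year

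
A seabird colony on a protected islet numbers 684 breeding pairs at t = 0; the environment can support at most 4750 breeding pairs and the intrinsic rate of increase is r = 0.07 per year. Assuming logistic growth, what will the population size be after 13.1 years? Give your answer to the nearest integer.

1407 breeding pairs

A = (K − N₀)/N₀ = (4750 − 684)/684 = 5.9444.
N(t) = K/(1 + A·e^(−rt)) = 4750/(1 + 5.9444×e^(−0.07×13.1)).
e^(−0.917) = 0.39972; denominator = 1 + 5.9444×0.39972 = 3.3761.
N = 4750/3.3761 = 1406.95.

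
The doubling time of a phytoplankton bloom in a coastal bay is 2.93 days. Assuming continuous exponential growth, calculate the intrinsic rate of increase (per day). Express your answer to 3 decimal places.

0.237 per day

r = ln(2)/t_d = 0.6931/2.93 = 0.23657.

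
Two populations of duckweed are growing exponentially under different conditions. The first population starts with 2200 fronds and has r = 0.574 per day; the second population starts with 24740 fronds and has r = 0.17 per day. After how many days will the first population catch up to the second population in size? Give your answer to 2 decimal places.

Set 2200·e^(0.574t) = 24740·e^(0.17t).
e^((0.574 − 0.17)t) = 24740/2200 → e^(0.404·t) = 11.245.
0.404·t = ln(11.245) = 2.42, so t = 2.42/0.404 = 5.99.

5.99 days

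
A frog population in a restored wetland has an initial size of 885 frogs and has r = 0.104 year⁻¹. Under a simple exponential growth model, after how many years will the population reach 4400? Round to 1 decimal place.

15.4 years

Set N₀·e^(rt) = 4400: e^(0.104·t) = 4400/885 = 4.9718.
0.104·t = ln(4.9718) = 1.6038, so t = 1.6038/0.104 = 15.421.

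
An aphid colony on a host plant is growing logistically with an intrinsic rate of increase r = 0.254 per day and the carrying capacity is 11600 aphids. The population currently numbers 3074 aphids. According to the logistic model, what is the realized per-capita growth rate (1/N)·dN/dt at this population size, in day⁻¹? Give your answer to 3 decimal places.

(1/N)·dN/dt = r(1 − N/K) = 0.254 × (1 − 3074/11600).
= 0.254 × 0.735 = 0.18669.

0.187 per day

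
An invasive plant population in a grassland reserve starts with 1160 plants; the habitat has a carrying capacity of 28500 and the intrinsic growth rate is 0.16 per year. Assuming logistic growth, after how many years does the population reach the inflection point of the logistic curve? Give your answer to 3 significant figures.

19.7 years

Logistic growth is fastest at N = K/2 = 14250.
A = (K − N₀)/N₀ = 23.569. Set K/(1 + A·e^(−rt)) = K/2 → A·e^(−rt) = 1.
e^(−0.16t) = 1/23.569 = 0.0424287, so t = ln(23.569)/0.16 = 3.1599/0.16 = 19.75.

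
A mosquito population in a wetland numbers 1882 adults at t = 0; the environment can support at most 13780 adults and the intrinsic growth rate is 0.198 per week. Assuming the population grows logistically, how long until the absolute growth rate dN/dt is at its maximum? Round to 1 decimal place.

9.3 weeks

Logistic growth is fastest at N = K/2 = 6890.
A = (K − N₀)/N₀ = 6.322. Set K/(1 + A·e^(−rt)) = K/2 → A·e^(−rt) = 1.
e^(−0.198t) = 1/6.322 = 0.158178, so t = ln(6.322)/0.198 = 1.844/0.198 = 9.3133.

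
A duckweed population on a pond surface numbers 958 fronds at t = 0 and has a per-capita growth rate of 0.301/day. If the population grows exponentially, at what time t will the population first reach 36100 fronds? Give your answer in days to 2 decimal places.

Set N₀·e^(rt) = 36100: e^(0.301·t) = 36100/958 = 37.683.
0.301·t = ln(37.683) = 3.6292, so t = 3.6292/0.301 = 12.057.

12.06 days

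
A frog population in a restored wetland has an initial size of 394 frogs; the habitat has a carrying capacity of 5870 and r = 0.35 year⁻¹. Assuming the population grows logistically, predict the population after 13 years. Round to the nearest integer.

5118 frogs

A = (K − N₀)/N₀ = (5870 − 394)/394 = 13.898.
N(t) = K/(1 + A·e^(−rt)) = 5870/(1 + 13.898×e^(−0.35×13)).
e^(−4.55) = 0.010567; denominator = 1 + 13.898×0.010567 = 1.1469.
N = 5870/1.1469 = 5118.29.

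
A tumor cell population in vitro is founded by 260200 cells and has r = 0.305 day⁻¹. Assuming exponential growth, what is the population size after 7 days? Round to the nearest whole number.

N(t) = N₀·e^(rt) = 260200 × e^(0.305×7) = 260200 × e^2.135.
e^2.135 ≈ 8.457, so N ≈ 260200 × 8.457 = 2.200524×10^6.

2200524 cells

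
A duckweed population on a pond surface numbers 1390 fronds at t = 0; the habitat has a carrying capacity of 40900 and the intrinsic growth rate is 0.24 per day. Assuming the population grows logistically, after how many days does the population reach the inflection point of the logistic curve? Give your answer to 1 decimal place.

13.9 days

Logistic growth is fastest at N = K/2 = 20450.
A = (K − N₀)/N₀ = 28.424. Set K/(1 + A·e^(−rt)) = K/2 → A·e^(−rt) = 1.
e^(−0.24t) = 1/28.424 = 0.035181, so t = ln(28.424)/0.24 = 3.3473/0.24 = 13.947.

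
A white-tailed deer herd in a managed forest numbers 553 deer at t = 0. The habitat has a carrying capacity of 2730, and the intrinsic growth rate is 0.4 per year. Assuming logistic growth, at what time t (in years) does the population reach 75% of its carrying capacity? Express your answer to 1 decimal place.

A = (K − N₀)/N₀ = (2730 − 553)/553 = 3.9367.
Solve 2730/(1 + 3.9367·e^(−0.4t)) = 2047.5: 1 + 3.9367·e^(−0.4t) = 1.3333, so e^(−0.4t) = 0.0846731.
−0.4·t = ln(0.0846731) = -2.469, so t = 2.469/0.4 = 6.1724.

6.2 years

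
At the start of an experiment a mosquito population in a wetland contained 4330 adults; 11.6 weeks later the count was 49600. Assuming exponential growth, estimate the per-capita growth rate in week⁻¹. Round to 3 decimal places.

0.210 per week

From N(t) = N₀·e^(rt): e^(r·11.6) = 49600/4330 = 11.455.
r·11.6 = ln(11.455) = 2.4384, so r = 2.4384/11.6 = 0.21021.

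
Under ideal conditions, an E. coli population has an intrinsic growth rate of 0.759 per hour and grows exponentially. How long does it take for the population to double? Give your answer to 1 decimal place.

Doubling time t_d = ln(2)/r = 0.6931/0.759 = 0.91324.

0.9 hours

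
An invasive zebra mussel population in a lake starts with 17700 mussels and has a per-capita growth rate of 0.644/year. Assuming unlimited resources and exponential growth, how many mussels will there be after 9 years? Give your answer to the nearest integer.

N(t) = N₀·e^(rt) = 17700 × e^(0.644×9) = 17700 × e^5.796.
e^5.796 ≈ 328.98, so N ≈ 17700 × 328.98 = 5.822964×10^6.

5822964 mussels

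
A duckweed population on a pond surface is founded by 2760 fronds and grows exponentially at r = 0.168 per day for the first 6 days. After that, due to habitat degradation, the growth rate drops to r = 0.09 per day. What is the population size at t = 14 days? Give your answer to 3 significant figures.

15500 fronds

Phase 1: N(6) = 2760·e^(0.168×6) = 2760·e^1.008 = 7562.72.
Phase 2 runs for 14 − 6 = 8 days at r = 0.09.
N(14) = 7562.72·e^(0.09×8) = 7562.72·e^0.72 = 15537.1.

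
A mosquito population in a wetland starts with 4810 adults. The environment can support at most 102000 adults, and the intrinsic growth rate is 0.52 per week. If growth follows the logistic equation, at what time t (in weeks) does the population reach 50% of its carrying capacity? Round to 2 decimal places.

A = (K − N₀)/N₀ = (102000 − 4810)/4810 = 20.206.
Solve 102000/(1 + 20.206·e^(−0.52t)) = 51000: 1 + 20.206·e^(−0.52t) = 2, so e^(−0.52t) = 0.0494907.
−0.52·t = ln(0.0494907) = -3.006, so t = 3.006/0.52 = 5.7807.

5.78 weeks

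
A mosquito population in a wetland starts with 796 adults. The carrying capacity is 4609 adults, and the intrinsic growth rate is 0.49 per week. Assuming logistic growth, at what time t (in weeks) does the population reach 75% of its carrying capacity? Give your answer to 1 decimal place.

5.4 weeks

A = (K − N₀)/N₀ = (4609 − 796)/796 = 4.7902.
Solve 4609/(1 + 4.7902·e^(−0.49t)) = 3456.75: 1 + 4.7902·e^(−0.49t) = 1.3333, so e^(−0.49t) = 0.0695865.
−0.49·t = ln(0.0695865) = -2.6652, so t = 2.6652/0.49 = 5.4392.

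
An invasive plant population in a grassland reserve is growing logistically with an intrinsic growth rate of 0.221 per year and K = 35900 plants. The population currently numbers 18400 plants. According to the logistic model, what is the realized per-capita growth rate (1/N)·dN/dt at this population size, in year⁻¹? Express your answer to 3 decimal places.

(1/N)·dN/dt = r(1 − N/K) = 0.221 × (1 − 18400/35900).
= 0.221 × 0.48747 = 0.10773.

0.108 per year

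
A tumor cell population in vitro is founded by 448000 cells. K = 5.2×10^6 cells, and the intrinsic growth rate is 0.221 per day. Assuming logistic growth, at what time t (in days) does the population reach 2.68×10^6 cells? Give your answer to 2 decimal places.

A = (K − N₀)/N₀ = (5.2×10^6 − 448000)/448000 = 10.607.
Solve 5.2×10^6/(1 + 10.607·e^(−0.221t)) = 2.68×10^6: 1 + 10.607·e^(−0.221t) = 1.9403, so e^(−0.221t) = 0.0886477.
−0.221·t = ln(0.0886477) = -2.4231, so t = 2.4231/0.221 = 10.964.

10.96 days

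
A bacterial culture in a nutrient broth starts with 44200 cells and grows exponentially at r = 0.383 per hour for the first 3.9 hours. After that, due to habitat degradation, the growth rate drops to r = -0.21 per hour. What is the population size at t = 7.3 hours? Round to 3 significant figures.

Phase 1: N(3.9) = 44200·e^(0.383×3.9) = 44200·e^1.494 = 196847.
Phase 2 runs for 7.3 − 3.9 = 3.4 hours at r = -0.21.
N(7.3) = 196847·e^(-0.21×3.4) = 196847·e^-0.714 = 96392.2.

96400 cells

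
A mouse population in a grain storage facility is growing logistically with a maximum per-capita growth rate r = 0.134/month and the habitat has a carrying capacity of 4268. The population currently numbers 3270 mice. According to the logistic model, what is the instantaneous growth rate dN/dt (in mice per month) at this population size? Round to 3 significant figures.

102 mice per month

dN/dt = rN(1 − N/K) = 0.134 × 3270 × (1 − 3270/4268).
1 − 3270/4268 = 0.23383; dN/dt = 0.134 × 3270 × 0.23383 = 102.46.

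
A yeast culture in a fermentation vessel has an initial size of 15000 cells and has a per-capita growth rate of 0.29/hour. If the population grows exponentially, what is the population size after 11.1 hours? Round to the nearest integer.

375047 cells

N(t) = N₀·e^(rt) = 15000 × e^(0.29×11.1) = 15000 × e^3.219.
e^3.219 ≈ 25.003, so N ≈ 15000 × 25.003 = 375047.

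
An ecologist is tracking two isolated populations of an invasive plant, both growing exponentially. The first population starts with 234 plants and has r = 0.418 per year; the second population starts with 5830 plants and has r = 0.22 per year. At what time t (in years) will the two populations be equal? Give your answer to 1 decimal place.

16.2 years

Set 234·e^(0.418t) = 5830·e^(0.22t).
e^((0.418 − 0.22)t) = 5830/234 → e^(0.198·t) = 24.915.
0.198·t = ln(24.915) = 3.2155, so t = 3.2155/0.198 = 16.24.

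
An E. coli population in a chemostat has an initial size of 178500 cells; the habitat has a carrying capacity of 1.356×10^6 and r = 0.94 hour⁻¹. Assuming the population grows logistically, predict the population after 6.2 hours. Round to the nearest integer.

1330168 cells

A = (K − N₀)/N₀ = (1.356×10^6 − 178500)/178500 = 6.5966.
N(t) = K/(1 + A·e^(−rt)) = 1.356×10^6/(1 + 6.5966×e^(−0.94×6.2)).
e^(−5.828) = 0.002944; denominator = 1 + 6.5966×0.002944 = 1.0194.
N = 1.356×10^6/1.0194 = 1.330168×10^6.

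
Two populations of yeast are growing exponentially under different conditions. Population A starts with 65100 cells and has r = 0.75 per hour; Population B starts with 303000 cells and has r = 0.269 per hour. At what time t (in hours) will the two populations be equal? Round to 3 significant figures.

3.20 hours

Set 65100·e^(0.75t) = 303000·e^(0.269t).
e^((0.75 − 0.269)t) = 303000/65100 → e^(0.481·t) = 4.6544.
0.481·t = ln(4.6544) = 1.5378, so t = 1.5378/0.481 = 3.1971.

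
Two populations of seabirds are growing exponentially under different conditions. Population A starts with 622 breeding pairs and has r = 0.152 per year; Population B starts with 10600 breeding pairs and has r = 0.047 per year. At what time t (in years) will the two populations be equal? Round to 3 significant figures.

Set 622·e^(0.152t) = 10600·e^(0.047t).
e^((0.152 − 0.047)t) = 10600/622 → e^(0.105·t) = 17.042.
0.105·t = ln(17.042) = 2.8357, so t = 2.8357/0.105 = 27.006.

27.0 years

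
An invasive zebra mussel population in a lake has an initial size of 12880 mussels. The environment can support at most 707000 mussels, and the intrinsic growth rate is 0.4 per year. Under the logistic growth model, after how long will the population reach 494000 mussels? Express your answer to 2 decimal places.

A = (K − N₀)/N₀ = (707000 − 12880)/12880 = 53.891.
Solve 707000/(1 + 53.891·e^(−0.4t)) = 494000: 1 + 53.891·e^(−0.4t) = 1.4312, so e^(−0.4t) = 0.00800081.
−0.4·t = ln(0.00800081) = -4.8282, so t = 4.8282/0.4 = 12.071.

12.07 years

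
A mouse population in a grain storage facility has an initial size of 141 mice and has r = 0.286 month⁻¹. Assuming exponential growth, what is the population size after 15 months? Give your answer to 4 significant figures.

N(t) = N₀·e^(rt) = 141 × e^(0.286×15) = 141 × e^4.29.
e^4.29 ≈ 72.966, so N ≈ 141 × 72.966 = 10288.3.

10290 mice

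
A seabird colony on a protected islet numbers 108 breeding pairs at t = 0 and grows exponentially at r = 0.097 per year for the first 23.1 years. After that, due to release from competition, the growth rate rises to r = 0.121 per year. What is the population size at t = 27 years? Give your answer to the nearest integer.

1627 breeding pairs

Phase 1: N(23.1) = 108·e^(0.097×23.1) = 108·e^2.241 = 1015.19.
Phase 2 runs for 27 − 23.1 = 3.9 years at r = 0.121.
N(27) = 1015.19·e^(0.121×3.9) = 1015.19·e^0.4719 = 1627.39.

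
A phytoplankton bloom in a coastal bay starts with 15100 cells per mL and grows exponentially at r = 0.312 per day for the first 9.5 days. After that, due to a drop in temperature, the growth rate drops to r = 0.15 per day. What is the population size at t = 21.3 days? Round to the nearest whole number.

Phase 1: N(9.5) = 15100·e^(0.312×9.5) = 15100·e^2.964 = 292567.
Phase 2 runs for 21.3 − 9.5 = 11.8 days at r = 0.15.
N(21.3) = 292567·e^(0.15×11.8) = 292567·e^1.77 = 1.71762×10^6.

1717620 cells per mL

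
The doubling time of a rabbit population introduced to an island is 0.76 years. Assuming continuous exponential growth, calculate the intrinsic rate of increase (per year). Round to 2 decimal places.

r = ln(2)/t_d = 0.6931/0.76 = 0.91204.

0.91 per year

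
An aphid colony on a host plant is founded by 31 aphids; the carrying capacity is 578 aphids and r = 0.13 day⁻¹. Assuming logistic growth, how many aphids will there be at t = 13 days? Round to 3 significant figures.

A = (K − N₀)/N₀ = (578 − 31)/31 = 17.645.
N(t) = K/(1 + A·e^(−rt)) = 578/(1 + 17.645×e^(−0.13×13)).
e^(−1.69) = 0.18452; denominator = 1 + 17.645×0.18452 = 4.2559.
N = 578/4.2559 = 135.812.

136 aphids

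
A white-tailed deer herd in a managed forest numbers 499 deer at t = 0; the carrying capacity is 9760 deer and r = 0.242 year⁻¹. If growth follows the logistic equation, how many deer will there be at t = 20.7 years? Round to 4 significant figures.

8684 deer

A = (K − N₀)/N₀ = (9760 − 499)/499 = 18.559.
N(t) = K/(1 + A·e^(−rt)) = 9760/(1 + 18.559×e^(−0.242×20.7)).
e^(−5.009) = 0.0066749; denominator = 1 + 18.559×0.0066749 = 1.1239.
N = 9760/1.1239 = 8684.2.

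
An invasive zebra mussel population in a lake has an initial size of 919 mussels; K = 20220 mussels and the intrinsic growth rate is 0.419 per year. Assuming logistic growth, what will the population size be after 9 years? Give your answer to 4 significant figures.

A = (K − N₀)/N₀ = (20220 − 919)/919 = 21.002.
N(t) = K/(1 + A·e^(−rt)) = 20220/(1 + 21.002×e^(−0.419×9)).
e^(−3.771) = 0.023029; denominator = 1 + 21.002×0.023029 = 1.4837.
N = 20220/1.4837 = 13628.5.

13630 mussels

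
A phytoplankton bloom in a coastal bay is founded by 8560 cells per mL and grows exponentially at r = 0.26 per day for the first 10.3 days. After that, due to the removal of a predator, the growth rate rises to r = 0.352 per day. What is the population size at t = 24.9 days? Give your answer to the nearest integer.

21253996 cells per mL

Phase 1: N(10.3) = 8560·e^(0.26×10.3) = 8560·e^2.678 = 124599.
Phase 2 runs for 24.9 − 10.3 = 14.6 days at r = 0.352.
N(24.9) = 124599·e^(0.352×14.6) = 124599·e^5.139 = 2.1254×10^7.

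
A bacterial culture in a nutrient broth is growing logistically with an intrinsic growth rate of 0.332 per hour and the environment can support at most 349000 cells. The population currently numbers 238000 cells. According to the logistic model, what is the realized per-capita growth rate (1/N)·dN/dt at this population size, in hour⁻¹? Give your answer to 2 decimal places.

0.11 per hour

(1/N)·dN/dt = r(1 − N/K) = 0.332 × (1 − 238000/349000).
= 0.332 × 0.31805 = 0.10559.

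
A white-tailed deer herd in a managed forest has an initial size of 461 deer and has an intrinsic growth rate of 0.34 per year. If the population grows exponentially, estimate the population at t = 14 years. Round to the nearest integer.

N(t) = N₀·e^(rt) = 461 × e^(0.34×14) = 461 × e^4.76.
e^4.76 ≈ 116.75, so N ≈ 461 × 116.75 = 53819.9.

53820 deer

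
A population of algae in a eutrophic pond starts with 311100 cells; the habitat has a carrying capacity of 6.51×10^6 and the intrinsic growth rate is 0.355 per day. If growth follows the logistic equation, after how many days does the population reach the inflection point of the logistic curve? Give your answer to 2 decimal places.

8.43 days

Logistic growth is fastest at N = K/2 = 3.255×10^6.
A = (K − N₀)/N₀ = 19.926. Set K/(1 + A·e^(−rt)) = K/2 → A·e^(−rt) = 1.
e^(−0.355t) = 1/19.926 = 0.0501863, so t = ln(19.926)/0.355 = 2.992/0.355 = 8.4282.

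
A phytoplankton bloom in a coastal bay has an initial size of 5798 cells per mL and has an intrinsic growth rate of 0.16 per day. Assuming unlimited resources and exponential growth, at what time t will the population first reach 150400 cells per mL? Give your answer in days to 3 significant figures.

Set N₀·e^(rt) = 150400: e^(0.16·t) = 150400/5798 = 25.94.
0.16·t = ln(25.94) = 3.2558, so t = 3.2558/0.16 = 20.349.

20.3 days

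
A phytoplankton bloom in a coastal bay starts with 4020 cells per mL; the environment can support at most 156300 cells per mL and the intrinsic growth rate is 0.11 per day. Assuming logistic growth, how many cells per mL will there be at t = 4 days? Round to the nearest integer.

A = (K − N₀)/N₀ = (156300 − 4020)/4020 = 37.881.
N(t) = K/(1 + A·e^(−rt)) = 156300/(1 + 37.881×e^(−0.11×4)).
e^(−0.44) = 0.64404; denominator = 1 + 37.881×0.64404 = 25.396.
N = 156300/25.396 = 6154.4.

6154 cells per mL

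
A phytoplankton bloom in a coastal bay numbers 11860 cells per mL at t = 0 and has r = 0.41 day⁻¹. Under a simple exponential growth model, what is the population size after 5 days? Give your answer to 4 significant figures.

92130 cells per mL

N(t) = N₀·e^(rt) = 11860 × e^(0.41×5) = 11860 × e^2.05.
e^2.05 ≈ 7.7679, so N ≈ 11860 × 7.7679 = 92127.3.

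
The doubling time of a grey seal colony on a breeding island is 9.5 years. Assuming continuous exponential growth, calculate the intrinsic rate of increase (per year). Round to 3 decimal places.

0.073 per year

r = ln(2)/t_d = 0.6931/9.5 = 0.072963.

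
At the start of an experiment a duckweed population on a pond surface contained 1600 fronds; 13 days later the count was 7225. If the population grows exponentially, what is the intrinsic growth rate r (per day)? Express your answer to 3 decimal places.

From N(t) = N₀·e^(rt): e^(r·13) = 7225/1600 = 4.5156.
r·13 = ln(4.5156) = 1.5075, so r = 1.5075/13 = 0.11596.

0.116 per day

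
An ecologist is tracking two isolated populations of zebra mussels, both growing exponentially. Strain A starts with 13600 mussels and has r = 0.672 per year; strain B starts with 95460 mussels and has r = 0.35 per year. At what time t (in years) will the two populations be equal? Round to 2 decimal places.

Set 13600·e^(0.672t) = 95460·e^(0.35t).
e^((0.672 − 0.35)t) = 95460/13600 → e^(0.322·t) = 7.0191.
0.322·t = ln(7.0191) = 1.9486, so t = 1.9486/0.322 = 6.0517.

6.05 years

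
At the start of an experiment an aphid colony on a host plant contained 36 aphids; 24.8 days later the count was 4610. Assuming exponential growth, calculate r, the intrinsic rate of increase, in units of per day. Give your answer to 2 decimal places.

From N(t) = N₀·e^(rt): e^(r·24.8) = 4610/36 = 128.06.
r·24.8 = ln(128.06) = 4.8525, so r = 4.8525/24.8 = 0.19566.

0.20 per day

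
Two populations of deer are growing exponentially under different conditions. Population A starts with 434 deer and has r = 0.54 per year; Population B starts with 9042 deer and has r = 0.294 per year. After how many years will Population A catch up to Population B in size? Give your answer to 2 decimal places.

12.34 years

Set 434·e^(0.54t) = 9042·e^(0.294t).
e^((0.54 − 0.294)t) = 9042/434 → e^(0.246·t) = 20.834.
0.246·t = ln(20.834) = 3.0366, so t = 3.0366/0.246 = 12.344.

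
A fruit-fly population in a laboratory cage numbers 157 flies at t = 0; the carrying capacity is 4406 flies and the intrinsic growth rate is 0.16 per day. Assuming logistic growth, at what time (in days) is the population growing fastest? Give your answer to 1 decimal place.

20.6 days

Logistic growth is fastest at N = K/2 = 2203.
A = (K − N₀)/N₀ = 27.064. Set K/(1 + A·e^(−rt)) = K/2 → A·e^(−rt) = 1.
e^(−0.16t) = 1/27.064 = 0.0369499, so t = ln(27.064)/0.16 = 3.2982/0.16 = 20.614.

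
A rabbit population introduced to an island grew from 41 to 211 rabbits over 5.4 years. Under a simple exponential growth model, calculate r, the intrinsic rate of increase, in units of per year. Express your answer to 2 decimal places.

0.30 per year

From N(t) = N₀·e^(rt): e^(r·5.4) = 211/41 = 5.1463.
r·5.4 = ln(5.1463) = 1.6383, so r = 1.6383/5.4 = 0.30339.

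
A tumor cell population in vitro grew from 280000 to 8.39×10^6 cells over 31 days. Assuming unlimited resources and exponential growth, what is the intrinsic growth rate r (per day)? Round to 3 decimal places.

0.110 per day

From N(t) = N₀·e^(rt): e^(r·31) = 8.39×10^6/280000 = 29.964.
r·31 = ln(29.964) = 3.4, so r = 3.4/31 = 0.10968.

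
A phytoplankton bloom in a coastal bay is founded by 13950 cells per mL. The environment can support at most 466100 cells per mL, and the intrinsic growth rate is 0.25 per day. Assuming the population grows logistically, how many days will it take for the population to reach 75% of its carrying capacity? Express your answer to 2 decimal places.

A = (K − N₀)/N₀ = (466100 − 13950)/13950 = 32.412.
Solve 466100/(1 + 32.412·e^(−0.25t)) = 349575: 1 + 32.412·e^(−0.25t) = 1.3333, so e^(−0.25t) = 0.0102842.
−0.25·t = ln(0.0102842) = -4.5771, so t = 4.5771/0.25 = 18.309.

18.31 days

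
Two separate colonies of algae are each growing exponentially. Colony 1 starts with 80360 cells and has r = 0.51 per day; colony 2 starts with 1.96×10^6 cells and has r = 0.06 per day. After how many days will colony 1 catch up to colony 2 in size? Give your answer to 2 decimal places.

7.10 days

Set 80360·e^(0.51t) = 1.96×10^6·e^(0.06t).
e^((0.51 − 0.06)t) = 1.96×10^6/80360 → e^(0.45·t) = 24.39.
0.45·t = ln(24.39) = 3.1942, so t = 3.1942/0.45 = 7.0982.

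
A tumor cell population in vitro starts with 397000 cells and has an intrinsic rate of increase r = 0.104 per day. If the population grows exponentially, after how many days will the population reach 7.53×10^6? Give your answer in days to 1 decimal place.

28.3 days

Set N₀·e^(rt) = 7.53×10^6: e^(0.104·t) = 7.53×10^6/397000 = 18.967.
0.104·t = ln(18.967) = 2.9427, so t = 2.9427/0.104 = 28.295.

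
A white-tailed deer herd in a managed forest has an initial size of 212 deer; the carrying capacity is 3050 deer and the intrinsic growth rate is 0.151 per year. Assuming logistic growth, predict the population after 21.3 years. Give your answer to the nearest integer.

1985 deer

A = (K − N₀)/N₀ = (3050 − 212)/212 = 13.387.
N(t) = K/(1 + A·e^(−rt)) = 3050/(1 + 13.387×e^(−0.151×21.3)).
e^(−3.216) = 0.040103; denominator = 1 + 13.387×0.040103 = 1.5369.
N = 3050/1.5369 = 1984.58.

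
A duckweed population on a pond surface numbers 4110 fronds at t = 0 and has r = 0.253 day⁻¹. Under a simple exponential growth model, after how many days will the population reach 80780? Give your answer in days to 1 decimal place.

Set N₀·e^(rt) = 80780: e^(0.253·t) = 80780/4110 = 19.655.
0.253·t = ln(19.655) = 2.9783, so t = 2.9783/0.253 = 11.772.

11.8 days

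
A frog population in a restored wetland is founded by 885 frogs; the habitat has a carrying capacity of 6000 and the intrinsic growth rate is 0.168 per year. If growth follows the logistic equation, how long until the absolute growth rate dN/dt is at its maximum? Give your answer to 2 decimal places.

Logistic growth is fastest at N = K/2 = 3000.
A = (K − N₀)/N₀ = 5.7797. Set K/(1 + A·e^(−rt)) = K/2 → A·e^(−rt) = 1.
e^(−0.168t) = 1/5.7797 = 0.173021, so t = ln(5.7797)/0.168 = 1.7543/0.168 = 10.443.

10.44 years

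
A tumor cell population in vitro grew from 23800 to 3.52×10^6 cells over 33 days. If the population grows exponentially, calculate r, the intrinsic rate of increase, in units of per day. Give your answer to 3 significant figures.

From N(t) = N₀·e^(rt): e^(r·33) = 3.52×10^6/23800 = 147.9.
r·33 = ln(147.9) = 4.9965, so r = 4.9965/33 = 0.15141.

0.151 per day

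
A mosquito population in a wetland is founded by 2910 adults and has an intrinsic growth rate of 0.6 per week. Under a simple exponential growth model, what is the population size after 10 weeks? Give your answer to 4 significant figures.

N(t) = N₀·e^(rt) = 2910 × e^(0.6×10) = 2910 × e^6.
e^6 ≈ 403.43, so N ≈ 2910 × 403.43 = 1.173978×10^6.

1174000 adults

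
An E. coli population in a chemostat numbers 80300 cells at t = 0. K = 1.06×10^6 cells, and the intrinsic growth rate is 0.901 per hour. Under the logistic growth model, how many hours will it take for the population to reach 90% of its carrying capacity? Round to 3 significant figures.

A = (K − N₀)/N₀ = (1.06×10^6 − 80300)/80300 = 12.2.
Solve 1.06×10^6/(1 + 12.2·e^(−0.901t)) = 954000: 1 + 12.2·e^(−0.901t) = 1.1111, so e^(−0.901t) = 0.0091071.
−0.901·t = ln(0.0091071) = -4.6987, so t = 4.6987/0.901 = 5.215.

5.21 hours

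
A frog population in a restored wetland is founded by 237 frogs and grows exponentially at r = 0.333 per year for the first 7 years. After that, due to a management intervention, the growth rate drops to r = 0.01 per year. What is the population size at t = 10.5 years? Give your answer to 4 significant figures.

Phase 1: N(7) = 237·e^(0.333×7) = 237·e^2.331 = 2438.31.
Phase 2 runs for 10.5 − 7 = 3.5 years at r = 0.01.
N(10.5) = 2438.31·e^(0.01×3.5) = 2438.31·e^0.035 = 2525.16.

2525 frogs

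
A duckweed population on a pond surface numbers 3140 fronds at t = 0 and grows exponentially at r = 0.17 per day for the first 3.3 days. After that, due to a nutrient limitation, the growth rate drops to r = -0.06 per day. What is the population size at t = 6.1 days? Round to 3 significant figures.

Phase 1: N(3.3) = 3140·e^(0.17×3.3) = 3140·e^0.561 = 5502.61.
Phase 2 runs for 6.1 − 3.3 = 2.8 days at r = -0.06.
N(6.1) = 5502.61·e^(-0.06×2.8) = 5502.61·e^-0.168 = 4651.65.

4650 fronds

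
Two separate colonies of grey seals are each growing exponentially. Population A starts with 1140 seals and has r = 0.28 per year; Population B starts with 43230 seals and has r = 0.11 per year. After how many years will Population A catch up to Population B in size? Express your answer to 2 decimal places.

21.39 years

Set 1140·e^(0.28t) = 43230·e^(0.11t).
e^((0.28 − 0.11)t) = 43230/1140 → e^(0.17·t) = 37.921.
0.17·t = ln(37.921) = 3.6355, so t = 3.6355/0.17 = 21.385.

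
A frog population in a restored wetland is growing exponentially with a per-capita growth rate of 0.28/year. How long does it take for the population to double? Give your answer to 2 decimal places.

Doubling time t_d = ln(2)/r = 0.6931/0.28 = 2.4755.

2.48 years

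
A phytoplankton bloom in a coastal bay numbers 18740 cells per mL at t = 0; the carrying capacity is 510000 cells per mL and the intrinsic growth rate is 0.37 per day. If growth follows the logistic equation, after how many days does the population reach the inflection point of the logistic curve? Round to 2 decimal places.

Logistic growth is fastest at N = K/2 = 255000.
A = (K − N₀)/N₀ = 26.215. Set K/(1 + A·e^(−rt)) = K/2 → A·e^(−rt) = 1.
e^(−0.37t) = 1/26.215 = 0.0381468, so t = ln(26.215)/0.37 = 3.2663/0.37 = 8.8279.

8.83 days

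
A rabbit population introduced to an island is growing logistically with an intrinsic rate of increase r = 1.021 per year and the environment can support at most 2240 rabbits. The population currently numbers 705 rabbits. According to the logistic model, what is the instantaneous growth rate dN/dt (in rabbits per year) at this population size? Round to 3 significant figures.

493 rabbits per year

dN/dt = rN(1 − N/K) = 1.021 × 705 × (1 − 705/2240).
1 − 705/2240 = 0.68527; dN/dt = 1.021 × 705 × 0.68527 = 493.26.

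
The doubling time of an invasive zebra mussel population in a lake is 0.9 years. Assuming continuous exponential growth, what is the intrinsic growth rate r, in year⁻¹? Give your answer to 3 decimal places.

r = ln(2)/t_d = 0.6931/0.9 = 0.77016.

0.770 per year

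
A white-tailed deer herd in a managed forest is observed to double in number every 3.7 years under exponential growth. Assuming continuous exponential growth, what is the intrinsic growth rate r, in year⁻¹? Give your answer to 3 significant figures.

0.187 per year

r = ln(2)/t_d = 0.6931/3.7 = 0.18734.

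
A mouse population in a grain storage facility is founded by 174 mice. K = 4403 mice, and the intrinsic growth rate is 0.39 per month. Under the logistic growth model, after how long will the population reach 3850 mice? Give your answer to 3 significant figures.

A = (K − N₀)/N₀ = (4403 − 174)/174 = 24.305.
Solve 4403/(1 + 24.305·e^(−0.39t)) = 3850: 1 + 24.305·e^(−0.39t) = 1.1436, so e^(−0.39t) = 0.00590984.
−0.39·t = ln(0.00590984) = -5.1311, so t = 5.1311/0.39 = 13.157.

13.2 months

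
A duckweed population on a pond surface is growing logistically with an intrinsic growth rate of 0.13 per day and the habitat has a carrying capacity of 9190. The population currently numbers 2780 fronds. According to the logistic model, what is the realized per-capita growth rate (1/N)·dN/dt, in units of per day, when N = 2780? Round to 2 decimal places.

(1/N)·dN/dt = r(1 − N/K) = 0.13 × (1 − 2780/9190).
= 0.13 × 0.6975 = 0.090675.

0.09 per day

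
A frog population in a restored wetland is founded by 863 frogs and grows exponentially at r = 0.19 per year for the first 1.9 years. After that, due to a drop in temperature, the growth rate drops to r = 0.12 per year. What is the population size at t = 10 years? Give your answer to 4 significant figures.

Phase 1: N(1.9) = 863·e^(0.19×1.9) = 863·e^0.361 = 1238.2.
Phase 2 runs for 10 − 1.9 = 8.1 years at r = 0.12.
N(10) = 1238.2·e^(0.12×8.1) = 1238.2·e^0.972 = 3272.84.

3273 frogs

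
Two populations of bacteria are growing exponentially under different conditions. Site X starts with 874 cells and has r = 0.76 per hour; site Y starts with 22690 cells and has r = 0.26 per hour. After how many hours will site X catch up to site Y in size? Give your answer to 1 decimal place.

Set 874·e^(0.76t) = 22690·e^(0.26t).
e^((0.76 − 0.26)t) = 22690/874 → e^(0.5·t) = 25.961.
0.5·t = ln(25.961) = 3.2566, so t = 3.2566/0.5 = 6.5132.

6.5 hours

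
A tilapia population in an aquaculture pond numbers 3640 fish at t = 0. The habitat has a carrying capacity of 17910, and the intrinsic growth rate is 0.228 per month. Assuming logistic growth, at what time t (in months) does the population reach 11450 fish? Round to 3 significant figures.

A = (K − N₀)/N₀ = (17910 − 3640)/3640 = 3.9203.
Solve 17910/(1 + 3.9203·e^(−0.228t)) = 11450: 1 + 3.9203·e^(−0.228t) = 1.5642, so e^(−0.228t) = 0.143914.
−0.228·t = ln(0.143914) = -1.9385, so t = 1.9385/0.228 = 8.5024.

8.50 months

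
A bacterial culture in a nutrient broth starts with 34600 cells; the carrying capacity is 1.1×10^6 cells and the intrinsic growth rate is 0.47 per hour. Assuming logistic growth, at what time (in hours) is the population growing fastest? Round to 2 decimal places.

7.29 hours

Logistic growth is fastest at N = K/2 = 550000.
A = (K − N₀)/N₀ = 30.792. Set K/(1 + A·e^(−rt)) = K/2 → A·e^(−rt) = 1.
e^(−0.47t) = 1/30.792 = 0.0324761, so t = ln(30.792)/0.47 = 3.4273/0.47 = 7.292.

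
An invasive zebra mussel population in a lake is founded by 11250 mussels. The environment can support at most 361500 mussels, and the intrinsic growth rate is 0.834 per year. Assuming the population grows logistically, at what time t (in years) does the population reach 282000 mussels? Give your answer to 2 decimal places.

A = (K − N₀)/N₀ = (361500 − 11250)/11250 = 31.133.
Solve 361500/(1 + 31.133·e^(−0.834t)) = 282000: 1 + 31.133·e^(−0.834t) = 1.2819, so e^(−0.834t) = 0.00905508.
−0.834·t = ln(0.00905508) = -4.7044, so t = 4.7044/0.834 = 5.6408.

5.64 years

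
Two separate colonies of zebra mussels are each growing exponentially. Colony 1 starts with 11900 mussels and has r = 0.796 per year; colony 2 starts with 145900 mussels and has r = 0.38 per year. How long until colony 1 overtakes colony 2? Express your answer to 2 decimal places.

Set 11900·e^(0.796t) = 145900·e^(0.38t).
e^((0.796 − 0.38)t) = 145900/11900 → e^(0.416·t) = 12.261.
0.416·t = ln(12.261) = 2.5064, so t = 2.5064/0.416 = 6.025.

6.02 years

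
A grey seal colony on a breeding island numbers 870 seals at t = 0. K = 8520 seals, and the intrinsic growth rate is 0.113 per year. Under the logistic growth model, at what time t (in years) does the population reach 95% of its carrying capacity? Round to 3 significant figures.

45.3 years

A = (K − N₀)/N₀ = (8520 − 870)/870 = 8.7931.
Solve 8520/(1 + 8.7931·e^(−0.113t)) = 8094: 1 + 8.7931·e^(−0.113t) = 1.0526, so e^(−0.113t) = 0.00598555.
−0.113·t = ln(0.00598555) = -5.1184, so t = 5.1184/0.113 = 45.296.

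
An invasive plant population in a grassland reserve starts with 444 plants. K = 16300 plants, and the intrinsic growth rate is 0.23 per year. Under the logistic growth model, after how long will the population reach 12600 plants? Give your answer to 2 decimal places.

20.87 years

A = (K − N₀)/N₀ = (16300 − 444)/444 = 35.712.
Solve 16300/(1 + 35.712·e^(−0.23t)) = 12600: 1 + 35.712·e^(−0.23t) = 1.2937, so e^(−0.23t) = 0.00822281.
−0.23·t = ln(0.00822281) = -4.8008, so t = 4.8008/0.23 = 20.873.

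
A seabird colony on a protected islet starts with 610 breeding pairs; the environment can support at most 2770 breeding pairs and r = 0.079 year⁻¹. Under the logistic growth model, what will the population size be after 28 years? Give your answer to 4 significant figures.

1996 breeding pairs

A = (K − N₀)/N₀ = (2770 − 610)/610 = 3.541.
N(t) = K/(1 + A·e^(−rt)) = 2770/(1 + 3.541×e^(−0.079×28)).
e^(−2.212) = 0.10948; denominator = 1 + 3.541×0.10948 = 1.3877.
N = 2770/1.3877 = 1996.15.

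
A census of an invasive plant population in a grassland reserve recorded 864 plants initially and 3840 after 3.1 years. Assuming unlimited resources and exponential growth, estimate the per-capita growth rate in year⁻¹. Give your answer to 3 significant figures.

From N(t) = N₀·e^(rt): e^(r·3.1) = 3840/864 = 4.4444.
r·3.1 = ln(4.4444) = 1.4917, so r = 1.4917/3.1 = 0.48118.

0.481 per year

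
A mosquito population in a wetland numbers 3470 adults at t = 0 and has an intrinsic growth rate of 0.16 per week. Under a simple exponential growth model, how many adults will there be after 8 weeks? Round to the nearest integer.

12480 adults

N(t) = N₀·e^(rt) = 3470 × e^(0.16×8) = 3470 × e^1.28.
e^1.28 ≈ 3.5966, so N ≈ 3470 × 3.5966 = 12480.3.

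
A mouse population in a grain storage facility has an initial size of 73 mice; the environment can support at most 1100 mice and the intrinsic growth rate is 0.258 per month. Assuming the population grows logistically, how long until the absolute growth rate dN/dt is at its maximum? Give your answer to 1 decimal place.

10.2 months

Logistic growth is fastest at N = K/2 = 550.
A = (K − N₀)/N₀ = 14.068. Set K/(1 + A·e^(−rt)) = K/2 → A·e^(−rt) = 1.
e^(−0.258t) = 1/14.068 = 0.0710808, so t = ln(14.068)/0.258 = 2.6439/0.258 = 10.248.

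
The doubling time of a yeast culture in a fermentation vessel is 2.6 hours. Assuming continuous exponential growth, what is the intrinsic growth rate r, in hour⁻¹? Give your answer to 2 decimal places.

r = ln(2)/t_d = 0.6931/2.6 = 0.2666.

0.27 per hour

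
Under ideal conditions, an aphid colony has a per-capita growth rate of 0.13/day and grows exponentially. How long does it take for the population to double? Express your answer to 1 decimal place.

Doubling time t_d = ln(2)/r = 0.6931/0.13 = 5.3319.

5.3 days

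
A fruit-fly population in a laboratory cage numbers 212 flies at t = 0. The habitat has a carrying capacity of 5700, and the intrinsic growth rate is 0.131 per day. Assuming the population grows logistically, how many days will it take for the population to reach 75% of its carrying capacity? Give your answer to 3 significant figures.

33.2 days

A = (K − N₀)/N₀ = (5700 − 212)/212 = 25.887.
Solve 5700/(1 + 25.887·e^(−0.131t)) = 4275: 1 + 25.887·e^(−0.131t) = 1.3333, so e^(−0.131t) = 0.0128766.
−0.131·t = ln(0.0128766) = -4.3523, so t = 4.3523/0.131 = 33.224.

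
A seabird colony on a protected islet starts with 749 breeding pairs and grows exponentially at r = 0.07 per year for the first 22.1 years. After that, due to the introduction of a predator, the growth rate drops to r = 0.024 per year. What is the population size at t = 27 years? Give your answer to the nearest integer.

3957 breeding pairs

Phase 1: N(22.1) = 749·e^(0.07×22.1) = 749·e^1.547 = 3518.32.
Phase 2 runs for 27 − 22.1 = 4.9 years at r = 0.024.
N(27) = 3518.32·e^(0.024×4.9) = 3518.32·e^0.1176 = 3957.39.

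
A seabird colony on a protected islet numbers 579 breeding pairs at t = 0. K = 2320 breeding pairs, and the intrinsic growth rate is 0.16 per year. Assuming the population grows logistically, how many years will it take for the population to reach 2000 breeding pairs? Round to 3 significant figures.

A = (K − N₀)/N₀ = (2320 − 579)/579 = 3.0069.
Solve 2320/(1 + 3.0069·e^(−0.16t)) = 2000: 1 + 3.0069·e^(−0.16t) = 1.16, so e^(−0.16t) = 0.0532108.
−0.16·t = ln(0.0532108) = -2.9335, so t = 2.9335/0.16 = 18.334.

18.3 years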